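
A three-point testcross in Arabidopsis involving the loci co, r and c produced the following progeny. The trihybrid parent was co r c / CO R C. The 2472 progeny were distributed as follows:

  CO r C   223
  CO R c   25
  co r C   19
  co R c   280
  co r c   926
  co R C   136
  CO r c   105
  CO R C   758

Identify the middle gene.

c

The two rarest classes, co r C and CO R c, are the double crossovers. Comparing them with the parentals, only the c allele has switched, so c is the middle locus and the order is r – c – co.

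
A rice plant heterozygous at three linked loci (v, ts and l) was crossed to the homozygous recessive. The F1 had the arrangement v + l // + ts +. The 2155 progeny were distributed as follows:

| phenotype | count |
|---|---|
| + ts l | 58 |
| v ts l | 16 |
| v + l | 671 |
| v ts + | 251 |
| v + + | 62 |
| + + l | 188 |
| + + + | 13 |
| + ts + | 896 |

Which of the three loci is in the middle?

ts

The two rarest classes, v ts l and + + +, are the double crossovers. Comparing them with the parentals, only the ts allele has switched, so ts is the middle locus and the order is l – ts – v.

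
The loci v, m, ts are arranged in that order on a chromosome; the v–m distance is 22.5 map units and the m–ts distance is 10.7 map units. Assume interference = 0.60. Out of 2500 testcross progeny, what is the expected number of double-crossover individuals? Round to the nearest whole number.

24

Map distances give recombination frequencies of 0.225 and 0.107 for the two intervals.
With interference 0.60 (so coincidence = 0.40), expected double-crossover frequency = 0.225 × 0.107 × 0.40 = 0.00963.
Expected number = 0.00963 × 2500 = 24.07 ≈ 24.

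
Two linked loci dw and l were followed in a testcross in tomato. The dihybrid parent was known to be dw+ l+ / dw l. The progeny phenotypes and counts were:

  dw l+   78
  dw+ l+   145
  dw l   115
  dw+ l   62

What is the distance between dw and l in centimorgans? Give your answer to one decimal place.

35.0 centimorgans

The recombinant classes are dw+ l and dw l+: 62 + 78 = 140.
Recombination frequency = 140/400 = 0.3500 ≈ 35.0%, i.e. 35.0 centimorgans.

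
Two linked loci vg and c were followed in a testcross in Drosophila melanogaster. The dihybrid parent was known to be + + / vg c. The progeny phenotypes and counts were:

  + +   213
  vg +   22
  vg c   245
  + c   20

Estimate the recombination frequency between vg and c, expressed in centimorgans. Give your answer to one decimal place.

8.4 centimorgans

The recombinant classes are + c and vg +: 20 + 22 = 42.
Recombination frequency = 42/500 = 0.0840 ≈ 8.4%, i.e. 8.4 centimorgans.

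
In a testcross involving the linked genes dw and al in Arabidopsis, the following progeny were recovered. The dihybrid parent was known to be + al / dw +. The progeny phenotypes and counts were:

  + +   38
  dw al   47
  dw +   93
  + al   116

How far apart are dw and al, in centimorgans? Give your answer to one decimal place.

The recombinant classes are + + and dw al: 38 + 47 = 85.
Recombination frequency = 85/294 = 0.2891 ≈ 28.9%, i.e. 28.9 centimorgans.

28.9 centimorgans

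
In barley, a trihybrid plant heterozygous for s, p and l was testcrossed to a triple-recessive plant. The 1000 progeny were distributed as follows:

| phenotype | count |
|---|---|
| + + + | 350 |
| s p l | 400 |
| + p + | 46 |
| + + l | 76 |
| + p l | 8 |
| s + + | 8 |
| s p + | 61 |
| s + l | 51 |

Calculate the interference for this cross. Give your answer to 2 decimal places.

The two most frequent reciprocal classes, s p l and + + +, are the parental types, so the F1 was s p l / + + +.
The two rarest classes, + p l and s + +, are the double crossovers. Comparing them with the parentals, only the s allele has switched, so s is the middle locus and the order is p – s – l.
p–s: (97 + 16)/1000 = 0.1130; s–l: (137 + 16)/1000 = 0.1530.
Expected DCO frequency = 0.1130 × 0.1530 ≈ 0.01729; observed = 16/1000 ≈ 0.01600.
Coefficient of coincidence = 0.01600/0.01729 ≈ 0.93; interference = 1 − 0.93 = 0.07.

0.07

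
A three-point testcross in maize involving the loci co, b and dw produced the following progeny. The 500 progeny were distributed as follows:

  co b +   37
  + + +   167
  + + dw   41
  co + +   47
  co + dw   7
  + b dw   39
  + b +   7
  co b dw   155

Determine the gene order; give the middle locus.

b

The two most frequent reciprocal classes, co b dw and + + +, are the parental types, so the F1 was co b dw / + + +.
The two rarest classes, co + dw and + b +, are the double crossovers. Comparing them with the parentals, only the b allele has switched, so b is the middle locus and the order is co – b – dw.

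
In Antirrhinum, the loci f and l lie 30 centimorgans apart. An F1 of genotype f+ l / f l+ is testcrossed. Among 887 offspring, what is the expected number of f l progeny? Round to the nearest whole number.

133

A map distance of 30 centimorgans corresponds to a recombination frequency of 0.300.
The F1 is f+ l / f l+, so f l is a recombinant gamete class with expected frequency r/2 = 0.300/2 = 0.1500.
Expected number = 0.1500 × 887 = 133.05 ≈ 133.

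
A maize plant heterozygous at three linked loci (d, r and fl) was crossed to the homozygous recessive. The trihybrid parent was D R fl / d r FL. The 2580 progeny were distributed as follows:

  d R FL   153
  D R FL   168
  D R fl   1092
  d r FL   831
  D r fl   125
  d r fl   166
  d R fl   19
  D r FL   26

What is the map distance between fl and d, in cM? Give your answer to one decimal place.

The two rarest classes, d R fl and D r FL, are the double crossovers. Comparing them with the parentals, only the d allele has switched, so d is the middle locus and the order is fl – d – r.
Crossovers in the fl–d interval produce the single-crossover classes D R FL and d r fl (168 + 166 = 334) plus the double crossovers (45).
RF(fl–d) = (334 + 45) / 2580 = 379/2580 = 0.1469 → 14.7 cM.

14.7 cM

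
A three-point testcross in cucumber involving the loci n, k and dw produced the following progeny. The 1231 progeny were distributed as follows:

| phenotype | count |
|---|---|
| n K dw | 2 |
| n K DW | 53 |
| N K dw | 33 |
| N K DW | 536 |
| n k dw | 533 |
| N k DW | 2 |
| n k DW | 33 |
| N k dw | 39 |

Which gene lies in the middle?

k

The two most frequent reciprocal classes, n k dw and N K DW, are the parental types, so the F1 was n k dw / N K DW.
The two rarest classes, n K dw and N k DW, are the double crossovers. Comparing them with the parentals, only the k allele has switched, so k is the middle locus and the order is n – k – dw.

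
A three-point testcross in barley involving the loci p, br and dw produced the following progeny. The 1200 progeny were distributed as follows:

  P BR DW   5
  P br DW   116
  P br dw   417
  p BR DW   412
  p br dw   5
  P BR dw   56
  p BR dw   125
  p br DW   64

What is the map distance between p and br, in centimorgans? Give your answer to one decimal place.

The two most frequent reciprocal classes, P br dw and p BR DW, are the parental types, so the F1 was P br dw / p BR DW.
The two rarest classes, p br dw and P BR DW, are the double crossovers. Comparing them with the parentals, only the p allele has switched, so p is the middle locus and the order is br – p – dw.
Crossovers in the br–p interval produce the single-crossover classes P BR dw and p br DW (56 + 64 = 120) plus the double crossovers (10).
RF(br–p) = (120 + 10) / 1200 = 130/1200 = 0.1083 → 10.8 centimorgans.

10.8 centimorgans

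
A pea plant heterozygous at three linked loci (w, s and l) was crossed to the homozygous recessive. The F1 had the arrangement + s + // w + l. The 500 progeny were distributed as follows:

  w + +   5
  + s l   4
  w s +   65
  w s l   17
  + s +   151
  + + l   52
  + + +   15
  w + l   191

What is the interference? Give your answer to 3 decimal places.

The two rarest classes, + s l and w + +, are the double crossovers. Comparing them with the parentals, only the l allele has switched, so l is the middle locus and the order is s – l – w.
s–l: (32 + 9)/500 = 0.0820; l–w: (117 + 9)/500 = 0.2520.
Expected DCO frequency = 0.0820 × 0.2520 ≈ 0.02066; observed = 9/500 ≈ 0.01800.
Coefficient of coincidence = 0.01800/0.02066 ≈ 0.871; interference = 1 − 0.871 = 0.129.

0.129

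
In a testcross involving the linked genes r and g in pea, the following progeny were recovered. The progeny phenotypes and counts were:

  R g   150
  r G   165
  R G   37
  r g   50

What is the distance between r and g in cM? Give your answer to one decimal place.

The two most frequent classes, R g (150) and r G (165), are the parental types, so the F1 was R g / r G.
The recombinant classes are R G and r g: 37 + 50 = 87.
Recombination frequency = 87/402 = 0.2164 ≈ 21.6%, i.e. 21.6 cM.

21.6 cM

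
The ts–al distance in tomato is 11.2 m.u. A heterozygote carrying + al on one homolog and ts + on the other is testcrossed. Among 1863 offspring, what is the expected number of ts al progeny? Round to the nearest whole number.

104

A map distance of 11.2 m.u. corresponds to a recombination frequency of 0.112.
The F1 is + al / ts +, so ts al is a recombinant gamete class with expected frequency r/2 = 0.112/2 = 0.0560.
Expected number = 0.0560 × 1863 = 104.33 ≈ 104.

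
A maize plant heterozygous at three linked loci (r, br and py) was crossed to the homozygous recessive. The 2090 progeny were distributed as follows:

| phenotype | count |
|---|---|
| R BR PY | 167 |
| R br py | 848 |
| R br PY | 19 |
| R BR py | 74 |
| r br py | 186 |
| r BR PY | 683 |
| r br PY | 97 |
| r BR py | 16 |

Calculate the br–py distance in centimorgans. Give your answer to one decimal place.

The two most frequent reciprocal classes, R br py and r BR PY, are the parental types, so the F1 was R br py / r BR PY.
The two rarest classes, R br PY and r BR py, are the double crossovers. Comparing them with the parentals, only the py allele has switched, so py is the middle locus and the order is r – py – br.
Crossovers in the py–br interval produce the single-crossover classes R BR py and r br PY (74 + 97 = 171) plus the double crossovers (35).
RF(py–br) = (171 + 35) / 2090 = 206/2090 = 0.0986 → 9.9 centimorgans.

9.9 centimorgans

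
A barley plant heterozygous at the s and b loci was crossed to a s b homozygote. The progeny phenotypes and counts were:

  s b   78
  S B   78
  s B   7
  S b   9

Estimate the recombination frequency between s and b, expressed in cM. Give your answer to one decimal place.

9.3 cM

The two most frequent classes, S B (78) and s b (78), are the parental types, so the F1 was S B / s b.
The recombinant classes are S b and s B: 9 + 7 = 16.
Recombination frequency = 16/172 = 0.0930 ≈ 9.3%, i.e. 9.3 cM.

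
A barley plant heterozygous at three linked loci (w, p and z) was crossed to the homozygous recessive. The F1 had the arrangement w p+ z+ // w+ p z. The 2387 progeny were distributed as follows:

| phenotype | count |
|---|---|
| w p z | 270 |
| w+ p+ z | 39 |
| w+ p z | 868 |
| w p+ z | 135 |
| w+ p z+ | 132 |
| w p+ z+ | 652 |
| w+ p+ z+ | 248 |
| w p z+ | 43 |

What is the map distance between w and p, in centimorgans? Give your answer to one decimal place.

The two rarest classes, w p z+ and w+ p+ z, are the double crossovers. Comparing them with the parentals, only the p allele has switched, so p is the middle locus and the order is w – p – z.
Crossovers in the w–p interval produce the single-crossover classes w+ p+ z+ and w p z (248 + 270 = 518) plus the double crossovers (82).
RF(w–p) = (518 + 82) / 2387 = 600/2387 = 0.2514 → 25.1 centimorgans.

25.1 centimorgans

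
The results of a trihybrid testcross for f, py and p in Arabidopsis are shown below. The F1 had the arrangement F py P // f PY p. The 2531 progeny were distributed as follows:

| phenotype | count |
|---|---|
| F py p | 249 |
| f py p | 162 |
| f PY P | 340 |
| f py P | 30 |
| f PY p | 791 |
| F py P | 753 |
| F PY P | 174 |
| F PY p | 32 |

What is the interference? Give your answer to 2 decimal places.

0.39

The two rarest classes, f py P and F PY p, are the double crossovers. Comparing them with the parentals, only the f allele has switched, so f is the middle locus and the order is py – f – p.
py–f: (336 + 62)/2531 = 0.1573; f–p: (589 + 62)/2531 = 0.2572.
Expected DCO frequency = 0.1573 × 0.2572 ≈ 0.04046; observed = 62/2531 ≈ 0.02450.
Coefficient of coincidence = 0.02450/0.04046 ≈ 0.61; interference = 1 − 0.61 = 0.39.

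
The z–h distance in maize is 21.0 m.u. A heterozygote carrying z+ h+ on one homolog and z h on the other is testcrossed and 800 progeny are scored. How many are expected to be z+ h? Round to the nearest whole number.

A map distance of 21.0 m.u. corresponds to a recombination frequency of 0.210.
The F1 is z+ h+ / z h, so z+ h is a recombinant gamete class with expected frequency r/2 = 0.210/2 = 0.1050.
Expected number = 0.1050 × 800 = 84.00 ≈ 84.

84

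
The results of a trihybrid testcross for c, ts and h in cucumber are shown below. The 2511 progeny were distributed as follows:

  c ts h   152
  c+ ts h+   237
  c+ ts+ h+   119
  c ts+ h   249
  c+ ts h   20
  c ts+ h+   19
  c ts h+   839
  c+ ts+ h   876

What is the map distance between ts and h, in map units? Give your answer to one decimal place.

12.3 map units

The two most frequent reciprocal classes, c+ ts+ h and c ts h+, are the parental types, so the F1 was c+ ts+ h / c ts h+.
The two rarest classes, c+ ts h and c ts+ h+, are the double crossovers. Comparing them with the parentals, only the ts allele has switched, so ts is the middle locus and the order is c – ts – h.
Crossovers in the ts–h interval produce the single-crossover classes c+ ts+ h+ and c ts h (119 + 152 = 271) plus the double crossovers (39).
RF(ts–h) = (271 + 39) / 2511 = 310/2511 = 0.1235 → 12.3 map units.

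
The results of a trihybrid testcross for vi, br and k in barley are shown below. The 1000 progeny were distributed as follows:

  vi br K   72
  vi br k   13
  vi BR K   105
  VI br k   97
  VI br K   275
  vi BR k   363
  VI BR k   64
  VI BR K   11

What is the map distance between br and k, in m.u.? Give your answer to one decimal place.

The two most frequent reciprocal classes, vi BR k and VI br K, are the parental types, so the F1 was vi BR k / VI br K.
The two rarest classes, vi br k and VI BR K, are the double crossovers. Comparing them with the parentals, only the br allele has switched, so br is the middle locus and the order is vi – br – k.
Crossovers in the br–k interval produce the single-crossover classes vi BR K and VI br k (105 + 97 = 202) plus the double crossovers (24).
RF(br–k) = (202 + 24) / 1000 = 226/1000 = 0.2260 → 22.6 m.u.

22.6 m.u.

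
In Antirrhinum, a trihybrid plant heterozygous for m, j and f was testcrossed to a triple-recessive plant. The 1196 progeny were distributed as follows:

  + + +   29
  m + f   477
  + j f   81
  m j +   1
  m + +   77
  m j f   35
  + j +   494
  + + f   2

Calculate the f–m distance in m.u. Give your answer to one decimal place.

The two most frequent reciprocal classes, + j + and m + f, are the parental types, so the F1 was + j + / m + f.
The two rarest classes, m j + and + + f, are the double crossovers. Comparing them with the parentals, only the m allele has switched, so m is the middle locus and the order is f – m – j.
Crossovers in the f–m interval produce the single-crossover classes + j f and m + + (81 + 77 = 158) plus the double crossovers (3).
RF(f–m) = (158 + 3) / 1196 = 161/1196 = 0.1346 → 13.5 m.u.

13.5 m.u.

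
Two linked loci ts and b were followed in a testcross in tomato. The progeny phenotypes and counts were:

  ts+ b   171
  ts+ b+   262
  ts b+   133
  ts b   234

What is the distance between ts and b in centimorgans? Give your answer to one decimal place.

The two most frequent classes, ts+ b+ (262) and ts b (234), are the parental types, so the F1 was ts+ b+ / ts b.
The recombinant classes are ts+ b and ts b+: 171 + 133 = 304.
Recombination frequency = 304/800 = 0.3800 ≈ 38.0%, i.e. 38.0 centimorgans.

38.0 centimorgans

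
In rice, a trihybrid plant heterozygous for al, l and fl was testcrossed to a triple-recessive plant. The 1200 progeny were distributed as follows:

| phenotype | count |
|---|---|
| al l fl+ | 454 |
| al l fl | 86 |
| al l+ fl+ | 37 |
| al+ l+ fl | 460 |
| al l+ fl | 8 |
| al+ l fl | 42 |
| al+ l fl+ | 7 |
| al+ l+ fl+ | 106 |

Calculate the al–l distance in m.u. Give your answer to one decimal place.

7.8 m.u.

The two most frequent reciprocal classes, al l fl+ and al+ l+ fl, are the parental types, so the F1 was al l fl+ / al+ l+ fl.
The two rarest classes, al+ l fl+ and al l+ fl, are the double crossovers. Comparing them with the parentals, only the al allele has switched, so al is the middle locus and the order is l – al – fl.
Crossovers in the l–al interval produce the single-crossover classes al l+ fl+ and al+ l fl (37 + 42 = 79) plus the double crossovers (15).
RF(l–al) = (79 + 15) / 1200 = 94/1200 = 0.0783 → 7.8 m.u.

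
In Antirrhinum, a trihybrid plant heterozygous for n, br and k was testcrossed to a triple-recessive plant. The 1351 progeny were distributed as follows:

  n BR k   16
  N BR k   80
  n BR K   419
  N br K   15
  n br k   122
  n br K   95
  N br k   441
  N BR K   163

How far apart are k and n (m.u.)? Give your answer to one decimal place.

The two most frequent reciprocal classes, N br k and n BR K, are the parental types, so the F1 was N br k / n BR K.
The two rarest classes, N br K and n BR k, are the double crossovers. Comparing them with the parentals, only the k allele has switched, so k is the middle locus and the order is br – k – n.
Crossovers in the k–n interval produce the single-crossover classes n br k and N BR K (122 + 163 = 285) plus the double crossovers (31).
RF(k–n) = (285 + 31) / 1351 = 316/1351 = 0.2339 → 23.4 m.u.

23.4 m.u.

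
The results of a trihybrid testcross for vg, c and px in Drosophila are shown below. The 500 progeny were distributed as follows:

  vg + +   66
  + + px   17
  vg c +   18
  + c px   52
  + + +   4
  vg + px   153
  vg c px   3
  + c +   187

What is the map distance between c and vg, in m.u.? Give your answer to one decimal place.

8.4 m.u.

The two most frequent reciprocal classes, vg + px and + c +, are the parental types, so the F1 was vg + px / + c +.
The two rarest classes, vg c px and + + +, are the double crossovers. Comparing them with the parentals, only the c allele has switched, so c is the middle locus and the order is vg – c – px.
Crossovers in the vg–c interval produce the single-crossover classes + + px and vg c + (17 + 18 = 35) plus the double crossovers (7).
RF(vg–c) = (35 + 7) / 500 = 42/500 = 0.0840 → 8.4 m.u.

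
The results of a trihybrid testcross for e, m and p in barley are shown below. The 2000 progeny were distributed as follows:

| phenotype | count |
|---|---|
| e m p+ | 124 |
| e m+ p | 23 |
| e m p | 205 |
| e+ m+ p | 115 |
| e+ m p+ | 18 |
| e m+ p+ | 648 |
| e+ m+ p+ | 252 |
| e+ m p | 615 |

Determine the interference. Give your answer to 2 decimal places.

0.41

The two most frequent reciprocal classes, e m+ p+ and e+ m p, are the parental types, so the F1 was e m+ p+ / e+ m p.
The two rarest classes, e m+ p and e+ m p+, are the double crossovers. Comparing them with the parentals, only the p allele has switched, so p is the middle locus and the order is m – p – e.
m–p: (239 + 41)/2000 = 0.1400; p–e: (457 + 41)/2000 = 0.2490.
Expected DCO frequency = 0.1400 × 0.2490 ≈ 0.03486; observed = 41/2000 ≈ 0.02050.
Coefficient of coincidence = 0.02050/0.03486 ≈ 0.59; interference = 1 − 0.59 = 0.41.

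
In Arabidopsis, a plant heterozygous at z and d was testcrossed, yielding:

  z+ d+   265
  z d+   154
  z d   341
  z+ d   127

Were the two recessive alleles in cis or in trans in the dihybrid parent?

The two most frequent classes are z+ d+ (265) and z d (341); these are the parental (non-recombinant) types.
So the F1 carried z+ d+ on one chromosome and z d on the other — the recessive alleles are on the same chromosome (cis / coupling).

cis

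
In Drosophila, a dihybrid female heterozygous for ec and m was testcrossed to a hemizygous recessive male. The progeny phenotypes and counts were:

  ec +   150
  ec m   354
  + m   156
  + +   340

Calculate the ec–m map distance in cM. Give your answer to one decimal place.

The two most frequent classes, + + (340) and ec m (354), are the parental types, so the F1 was + + / ec m.
The recombinant classes are + m and ec +: 156 + 150 = 306.
Recombination frequency = 306/1000 = 0.3060 ≈ 30.6%, i.e. 30.6 cM.

30.6 cM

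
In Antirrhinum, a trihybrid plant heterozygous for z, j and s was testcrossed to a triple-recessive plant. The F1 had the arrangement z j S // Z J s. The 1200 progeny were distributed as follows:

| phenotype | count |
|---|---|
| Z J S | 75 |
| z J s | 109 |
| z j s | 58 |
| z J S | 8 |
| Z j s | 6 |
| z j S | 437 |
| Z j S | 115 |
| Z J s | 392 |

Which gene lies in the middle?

j

The two rarest classes, z J S and Z j s, are the double crossovers. Comparing them with the parentals, only the j allele has switched, so j is the middle locus and the order is z – j – s.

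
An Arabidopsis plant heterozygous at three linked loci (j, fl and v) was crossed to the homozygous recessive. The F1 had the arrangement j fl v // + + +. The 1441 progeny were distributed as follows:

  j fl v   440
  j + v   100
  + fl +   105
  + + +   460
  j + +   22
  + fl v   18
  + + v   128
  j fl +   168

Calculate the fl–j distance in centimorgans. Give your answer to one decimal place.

17.0 centimorgans

The two rarest classes, + fl v and j + +, are the double crossovers. Comparing them with the parentals, only the j allele has switched, so j is the middle locus and the order is fl – j – v.
Crossovers in the fl–j interval produce the single-crossover classes j + v and + fl + (100 + 105 = 205) plus the double crossovers (40).
RF(fl–j) = (205 + 40) / 1441 = 245/1441 = 0.1700 → 17.0 centimorgans.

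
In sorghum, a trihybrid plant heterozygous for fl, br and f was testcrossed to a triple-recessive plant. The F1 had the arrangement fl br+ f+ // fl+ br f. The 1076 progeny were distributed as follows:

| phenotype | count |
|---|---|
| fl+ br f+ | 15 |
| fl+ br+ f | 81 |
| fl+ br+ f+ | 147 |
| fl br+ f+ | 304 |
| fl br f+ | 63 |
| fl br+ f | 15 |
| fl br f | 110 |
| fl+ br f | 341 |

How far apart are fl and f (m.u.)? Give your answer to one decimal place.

26.7 m.u.

The two rarest classes, fl br+ f and fl+ br f+, are the double crossovers. Comparing them with the parentals, only the f allele has switched, so f is the middle locus and the order is br – f – fl.
Crossovers in the f–fl interval produce the single-crossover classes fl+ br+ f+ and fl br f (147 + 110 = 257) plus the double crossovers (30).
RF(f–fl) = (257 + 30) / 1076 = 287/1076 = 0.2667 → 26.7 m.u.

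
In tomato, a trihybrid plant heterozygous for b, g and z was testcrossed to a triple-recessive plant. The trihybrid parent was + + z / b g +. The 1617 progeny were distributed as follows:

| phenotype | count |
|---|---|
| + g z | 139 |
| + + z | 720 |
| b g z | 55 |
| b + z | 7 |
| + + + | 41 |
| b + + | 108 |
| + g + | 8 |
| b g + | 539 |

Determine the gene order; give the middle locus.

The two rarest classes, b + z and + g +, are the double crossovers. Comparing them with the parentals, only the b allele has switched, so b is the middle locus and the order is g – b – z.

b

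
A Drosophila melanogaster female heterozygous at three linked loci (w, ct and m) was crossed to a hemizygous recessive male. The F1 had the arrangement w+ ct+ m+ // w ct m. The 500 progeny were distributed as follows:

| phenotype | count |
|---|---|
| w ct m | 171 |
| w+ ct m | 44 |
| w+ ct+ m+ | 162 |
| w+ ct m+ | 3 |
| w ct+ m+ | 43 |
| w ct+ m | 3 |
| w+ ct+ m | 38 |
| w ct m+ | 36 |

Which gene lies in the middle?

The two rarest classes, w+ ct m+ and w ct+ m, are the double crossovers. Comparing them with the parentals, only the ct allele has switched, so ct is the middle locus and the order is w – ct – m.

ct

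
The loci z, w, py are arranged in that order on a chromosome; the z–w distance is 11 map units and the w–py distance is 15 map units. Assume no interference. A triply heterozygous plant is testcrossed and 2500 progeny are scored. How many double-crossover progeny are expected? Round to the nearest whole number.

Map distances give recombination frequencies of 0.110 and 0.150 for the two intervals.
With no interference, expected double-crossover frequency = 0.110 × 0.150 = 0.01650.
Expected number = 0.01650 × 2500 = 41.25 ≈ 41.

41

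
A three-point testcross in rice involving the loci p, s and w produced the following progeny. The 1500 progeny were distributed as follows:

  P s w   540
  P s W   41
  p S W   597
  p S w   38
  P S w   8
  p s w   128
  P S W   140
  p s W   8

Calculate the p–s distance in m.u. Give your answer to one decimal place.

18.9 m.u.

The two most frequent reciprocal classes, p S W and P s w, are the parental types, so the F1 was p S W / P s w.
The two rarest classes, p s W and P S w, are the double crossovers. Comparing them with the parentals, only the s allele has switched, so s is the middle locus and the order is w – s – p.
Crossovers in the s–p interval produce the single-crossover classes P S W and p s w (140 + 128 = 268) plus the double crossovers (16).
RF(s–p) = (268 + 16) / 1500 = 284/1500 = 0.1893 → 18.9 m.u.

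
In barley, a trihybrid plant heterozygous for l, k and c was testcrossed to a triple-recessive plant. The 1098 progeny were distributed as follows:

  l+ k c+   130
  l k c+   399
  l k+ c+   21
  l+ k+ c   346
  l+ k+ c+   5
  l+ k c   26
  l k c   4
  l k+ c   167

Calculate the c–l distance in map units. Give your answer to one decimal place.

27.9 map units

The two most frequent reciprocal classes, l+ k+ c and l k c+, are the parental types, so the F1 was l+ k+ c / l k c+.
The two rarest classes, l+ k+ c+ and l k c, are the double crossovers. Comparing them with the parentals, only the c allele has switched, so c is the middle locus and the order is k – c – l.
Crossovers in the c–l interval produce the single-crossover classes l k+ c and l+ k c+ (167 + 130 = 297) plus the double crossovers (9).
RF(c–l) = (297 + 9) / 1098 = 306/1098 = 0.2787 → 27.9 map units.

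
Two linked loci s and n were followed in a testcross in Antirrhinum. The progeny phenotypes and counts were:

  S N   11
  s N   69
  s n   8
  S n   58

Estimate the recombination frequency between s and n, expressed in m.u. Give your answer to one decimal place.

13.0 m.u.

The two most frequent classes, S n (58) and s N (69), are the parental types, so the F1 was S n / s N.
The recombinant classes are S N and s n: 11 + 8 = 19.
Recombination frequency = 19/146 = 0.1301 ≈ 13.0%, i.e. 13.0 m.u.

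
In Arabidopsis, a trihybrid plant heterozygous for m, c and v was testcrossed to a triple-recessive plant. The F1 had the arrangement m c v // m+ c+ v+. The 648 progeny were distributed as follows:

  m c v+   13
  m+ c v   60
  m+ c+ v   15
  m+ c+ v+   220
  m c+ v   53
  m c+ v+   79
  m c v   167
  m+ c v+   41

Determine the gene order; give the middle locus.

The two rarest classes, m c v+ and m+ c+ v, are the double crossovers. Comparing them with the parentals, only the v allele has switched, so v is the middle locus and the order is m – v – c.

v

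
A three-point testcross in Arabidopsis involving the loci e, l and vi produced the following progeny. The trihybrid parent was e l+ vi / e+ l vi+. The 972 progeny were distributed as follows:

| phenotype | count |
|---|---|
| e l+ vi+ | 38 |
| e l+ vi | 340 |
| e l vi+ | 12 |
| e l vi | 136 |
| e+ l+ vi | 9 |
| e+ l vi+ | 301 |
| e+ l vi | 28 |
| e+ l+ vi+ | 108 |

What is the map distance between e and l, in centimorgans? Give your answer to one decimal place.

27.3 centimorgans

The two rarest classes, e+ l+ vi and e l vi+, are the double crossovers. Comparing them with the parentals, only the e allele has switched, so e is the middle locus and the order is l – e – vi.
Crossovers in the l–e interval produce the single-crossover classes e l vi and e+ l+ vi+ (136 + 108 = 244) plus the double crossovers (21).
RF(l–e) = (244 + 21) / 972 = 265/972 = 0.2726 → 27.3 centimorgans.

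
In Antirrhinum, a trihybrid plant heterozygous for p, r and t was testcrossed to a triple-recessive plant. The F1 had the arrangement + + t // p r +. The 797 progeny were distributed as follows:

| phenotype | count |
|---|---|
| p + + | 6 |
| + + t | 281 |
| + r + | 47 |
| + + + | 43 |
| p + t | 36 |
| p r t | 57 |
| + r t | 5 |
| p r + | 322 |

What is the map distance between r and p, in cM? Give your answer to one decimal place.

11.8 cM

The two rarest classes, + r t and p + +, are the double crossovers. Comparing them with the parentals, only the r allele has switched, so r is the middle locus and the order is p – r – t.
Crossovers in the p–r interval produce the single-crossover classes p + t and + r + (36 + 47 = 83) plus the double crossovers (11).
RF(p–r) = (83 + 11) / 797 = 94/797 = 0.1179 → 11.8 cM.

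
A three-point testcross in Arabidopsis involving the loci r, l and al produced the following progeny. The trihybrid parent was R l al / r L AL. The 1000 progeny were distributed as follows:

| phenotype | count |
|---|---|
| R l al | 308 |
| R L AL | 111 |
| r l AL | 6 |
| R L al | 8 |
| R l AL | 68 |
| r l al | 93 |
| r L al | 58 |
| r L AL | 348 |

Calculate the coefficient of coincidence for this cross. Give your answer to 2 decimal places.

0.46

The two rarest classes, R L al and r l AL, are the double crossovers. Comparing them with the parentals, only the l allele has switched, so l is the middle locus and the order is r – l – al.
r–l: (204 + 14)/1000 = 0.2180; l–al: (126 + 14)/1000 = 0.1400.
Expected DCO frequency = 0.2180 × 0.1400 ≈ 0.03052; observed = 14/1000 ≈ 0.01400.
Coefficient of coincidence = 0.01400/0.03052 ≈ 0.46.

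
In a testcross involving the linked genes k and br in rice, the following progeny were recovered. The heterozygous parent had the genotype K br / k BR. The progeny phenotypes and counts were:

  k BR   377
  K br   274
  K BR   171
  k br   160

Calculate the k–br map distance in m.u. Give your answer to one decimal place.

33.7 m.u.

The recombinant classes are K BR and k br: 171 + 160 = 331.
Recombination frequency = 331/982 = 0.3371 ≈ 33.7%, i.e. 33.7 m.u.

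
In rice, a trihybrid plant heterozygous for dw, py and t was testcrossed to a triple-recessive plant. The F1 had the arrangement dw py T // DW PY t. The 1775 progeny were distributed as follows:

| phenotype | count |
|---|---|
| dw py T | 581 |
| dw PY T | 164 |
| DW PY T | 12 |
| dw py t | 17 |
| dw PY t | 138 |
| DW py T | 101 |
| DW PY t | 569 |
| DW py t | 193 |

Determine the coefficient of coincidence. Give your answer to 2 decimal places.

0.50

The two rarest classes, dw py t and DW PY T, are the double crossovers. Comparing them with the parentals, only the t allele has switched, so t is the middle locus and the order is py – t – dw.
py–t: (357 + 29)/1775 = 0.2175; t–dw: (239 + 29)/1775 = 0.1510.
Expected DCO frequency = 0.2175 × 0.1510 ≈ 0.03284; observed = 29/1775 ≈ 0.01634.
Coefficient of coincidence = 0.01634/0.03284 ≈ 0.50.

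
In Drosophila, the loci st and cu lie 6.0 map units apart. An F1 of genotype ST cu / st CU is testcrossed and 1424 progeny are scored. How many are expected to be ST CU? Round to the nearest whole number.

43

A map distance of 6.0 map units corresponds to a recombination frequency of 0.060.
The F1 is ST cu / st CU, so ST CU is a recombinant gamete class with expected frequency r/2 = 0.060/2 = 0.0300.
Expected number = 0.0300 × 1424 = 42.72 ≈ 43.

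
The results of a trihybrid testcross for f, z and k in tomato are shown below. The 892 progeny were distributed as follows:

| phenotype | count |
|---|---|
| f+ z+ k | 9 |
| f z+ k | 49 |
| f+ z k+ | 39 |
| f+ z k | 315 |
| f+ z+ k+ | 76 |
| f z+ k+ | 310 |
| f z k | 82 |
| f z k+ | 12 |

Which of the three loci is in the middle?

The two most frequent reciprocal classes, f+ z k and f z+ k+, are the parental types, so the F1 was f+ z k / f z+ k+.
The two rarest classes, f+ z+ k and f z k+, are the double crossovers. Comparing them with the parentals, only the z allele has switched, so z is the middle locus and the order is k – z – f.

z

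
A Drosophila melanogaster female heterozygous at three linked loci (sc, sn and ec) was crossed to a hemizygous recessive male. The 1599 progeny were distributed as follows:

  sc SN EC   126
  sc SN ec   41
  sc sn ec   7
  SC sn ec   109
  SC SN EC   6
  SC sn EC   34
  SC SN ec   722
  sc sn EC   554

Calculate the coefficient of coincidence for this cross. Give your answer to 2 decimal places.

The two most frequent reciprocal classes, SC SN ec and sc sn EC, are the parental types, so the F1 was SC SN ec / sc sn EC.
The two rarest classes, SC SN EC and sc sn ec, are the double crossovers. Comparing them with the parentals, only the ec allele has switched, so ec is the middle locus and the order is sc – ec – sn.
sc–ec: (75 + 13)/1599 = 0.0550; ec–sn: (235 + 13)/1599 = 0.1551.
Expected DCO frequency = 0.0550 × 0.1551 ≈ 0.00853; observed = 13/1599 ≈ 0.00813.
Coefficient of coincidence = 0.00813/0.00853 ≈ 0.95.

0.95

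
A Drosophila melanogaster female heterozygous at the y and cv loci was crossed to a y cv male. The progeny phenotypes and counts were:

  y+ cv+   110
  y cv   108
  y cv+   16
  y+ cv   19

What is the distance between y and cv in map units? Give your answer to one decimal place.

13.8 map units

The two most frequent classes, y+ cv+ (110) and y cv (108), are the parental types, so the F1 was y+ cv+ / y cv.
The recombinant classes are y+ cv and y cv+: 19 + 16 = 35.
Recombination frequency = 35/253 = 0.1383 ≈ 13.8%, i.e. 13.8 map units.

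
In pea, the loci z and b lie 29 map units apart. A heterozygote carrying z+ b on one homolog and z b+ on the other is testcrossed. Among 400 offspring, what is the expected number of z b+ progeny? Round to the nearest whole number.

142

A map distance of 29 map units corresponds to a recombination frequency of 0.290.
The F1 is z+ b / z b+, so z b+ is a parental gamete class with expected frequency (1 − r)/2 = 0.710/2 = 0.3550.
Expected number = 0.3550 × 400 = 142.00 ≈ 142.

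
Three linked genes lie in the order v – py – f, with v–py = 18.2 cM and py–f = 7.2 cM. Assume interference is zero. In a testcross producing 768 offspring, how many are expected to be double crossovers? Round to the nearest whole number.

Map distances give recombination frequencies of 0.182 and 0.072 for the two intervals.
With no interference, expected double-crossover frequency = 0.182 × 0.072 = 0.01310.
Expected number = 0.01310 × 768 = 10.06 ≈ 10.

10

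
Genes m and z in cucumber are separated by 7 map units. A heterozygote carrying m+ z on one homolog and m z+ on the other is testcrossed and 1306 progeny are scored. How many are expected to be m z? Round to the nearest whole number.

46

A map distance of 7 map units corresponds to a recombination frequency of 0.070.
The F1 is m+ z / m z+, so m z is a recombinant gamete class with expected frequency r/2 = 0.070/2 = 0.0350.
Expected number = 0.0350 × 1306 = 45.71 ≈ 46.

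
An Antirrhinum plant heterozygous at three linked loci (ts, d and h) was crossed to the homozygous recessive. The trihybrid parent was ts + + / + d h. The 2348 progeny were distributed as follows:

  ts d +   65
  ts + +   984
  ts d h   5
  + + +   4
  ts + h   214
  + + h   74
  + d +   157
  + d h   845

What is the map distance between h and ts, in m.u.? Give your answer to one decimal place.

The two rarest classes, + + + and ts d h, are the double crossovers. Comparing them with the parentals, only the ts allele has switched, so ts is the middle locus and the order is h – ts – d.
Crossovers in the h–ts interval produce the single-crossover classes ts + h and + d + (214 + 157 = 371) plus the double crossovers (9).
RF(h–ts) = (371 + 9) / 2348 = 380/2348 = 0.1618 → 16.2 m.u.

16.2 m.u.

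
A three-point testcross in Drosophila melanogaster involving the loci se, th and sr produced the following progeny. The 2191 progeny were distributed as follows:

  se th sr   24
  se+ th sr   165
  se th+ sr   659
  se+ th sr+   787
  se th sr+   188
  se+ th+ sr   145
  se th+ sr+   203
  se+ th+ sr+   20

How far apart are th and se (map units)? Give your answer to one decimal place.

17.2 map units

The two most frequent reciprocal classes, se th+ sr and se+ th sr+, are the parental types, so the F1 was se th+ sr / se+ th sr+.
The two rarest classes, se th sr and se+ th+ sr+, are the double crossovers. Comparing them with the parentals, only the th allele has switched, so th is the middle locus and the order is sr – th – se.
Crossovers in the th–se interval produce the single-crossover classes se+ th+ sr and se th sr+ (145 + 188 = 333) plus the double crossovers (44).
RF(th–se) = (333 + 44) / 2191 = 377/2191 = 0.1721 → 17.2 map units.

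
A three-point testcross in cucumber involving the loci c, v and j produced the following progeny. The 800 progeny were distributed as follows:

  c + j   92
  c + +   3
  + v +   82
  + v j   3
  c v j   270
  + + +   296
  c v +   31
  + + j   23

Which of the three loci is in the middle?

c

The two most frequent reciprocal classes, c v j and + + +, are the parental types, so the F1 was c v j / + + +.
The two rarest classes, + v j and c + +, are the double crossovers. Comparing them with the parentals, only the c allele has switched, so c is the middle locus and the order is v – c – j.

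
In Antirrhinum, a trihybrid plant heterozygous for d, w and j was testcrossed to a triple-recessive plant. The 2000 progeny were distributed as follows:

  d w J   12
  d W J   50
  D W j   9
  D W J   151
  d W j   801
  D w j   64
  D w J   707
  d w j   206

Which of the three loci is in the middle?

d

The two most frequent reciprocal classes, d W j and D w J, are the parental types, so the F1 was d W j / D w J.
The two rarest classes, D W j and d w J, are the double crossovers. Comparing them with the parentals, only the d allele has switched, so d is the middle locus and the order is w – d – j.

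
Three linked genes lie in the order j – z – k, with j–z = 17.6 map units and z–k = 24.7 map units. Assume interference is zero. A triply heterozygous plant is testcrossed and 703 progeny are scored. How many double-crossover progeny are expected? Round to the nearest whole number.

Map distances give recombination frequencies of 0.176 and 0.247 for the two intervals.
With no interference, expected double-crossover frequency = 0.176 × 0.247 = 0.04347.
Expected number = 0.04347 × 703 = 30.56 ≈ 31.

31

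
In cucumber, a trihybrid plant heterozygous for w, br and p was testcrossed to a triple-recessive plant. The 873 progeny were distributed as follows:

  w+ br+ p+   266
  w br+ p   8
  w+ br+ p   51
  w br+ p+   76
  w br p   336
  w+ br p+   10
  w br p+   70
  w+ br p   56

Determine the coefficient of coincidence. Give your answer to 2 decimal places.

The two most frequent reciprocal classes, w+ br+ p+ and w br p, are the parental types, so the F1 was w+ br+ p+ / w br p.
The two rarest classes, w+ br p+ and w br+ p, are the double crossovers. Comparing them with the parentals, only the br allele has switched, so br is the middle locus and the order is p – br – w.
p–br: (121 + 18)/873 = 0.1592; br–w: (132 + 18)/873 = 0.1718.
Expected DCO frequency = 0.1592 × 0.1718 ≈ 0.02735; observed = 18/873 ≈ 0.02062.
Coefficient of coincidence = 0.02062/0.02735 ≈ 0.75.

0.75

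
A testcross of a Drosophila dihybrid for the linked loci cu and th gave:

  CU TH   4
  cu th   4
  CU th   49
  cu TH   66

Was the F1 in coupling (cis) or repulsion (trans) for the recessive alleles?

trans

The two most frequent classes are CU th (49) and cu TH (66); these are the parental (non-recombinant) types.
So the F1 carried CU th on one chromosome and cu TH on the other — the recessive alleles are on opposite chromosomes (trans / repulsion).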